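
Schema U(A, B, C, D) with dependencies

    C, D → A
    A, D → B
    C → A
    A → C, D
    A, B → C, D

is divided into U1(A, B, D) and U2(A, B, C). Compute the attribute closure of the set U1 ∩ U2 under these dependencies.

A, B, C, D

U1 ∩ U2 = {A, B}.
A → C, D applies, adding C, D
Closure: {A, B, C, D}.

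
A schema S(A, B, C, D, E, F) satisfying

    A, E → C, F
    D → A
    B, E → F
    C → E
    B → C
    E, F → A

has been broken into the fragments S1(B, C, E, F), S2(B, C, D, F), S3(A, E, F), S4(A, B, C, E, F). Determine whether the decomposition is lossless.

Chase test. Columns are A, B, C, D, E, F; row i has aⱼ where attribute j ∈ Si, else bᵢⱼ.
Initial tableau (one row per fragment):
  row 1: b11 a2 a3 b14 a5 a6
  row 2: b21 a2 a3 a4 b25 a6
  row 3: a1 b32 b33 b34 a5 a6
  row 4: a1 a2 a3 b44 a5 a6
Rows 3 and 4 agree on A, E; apply A, E→C, F and equate their C, F entries.
Rows 1 and 2 agree on C; apply C→E and equate their E entries.
Rows 1 and 2 agree on E, F; apply E, F→A and equate their A entries.
Rows 1 and 3 agree on E, F; apply E, F→A and equate their A entries.
Row 2 is now all distinguished symbols — the join is lossless.

Yes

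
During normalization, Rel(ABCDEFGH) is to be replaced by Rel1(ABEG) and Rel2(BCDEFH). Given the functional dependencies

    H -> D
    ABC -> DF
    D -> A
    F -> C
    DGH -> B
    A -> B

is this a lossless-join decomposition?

Common attributes: Rel1 ∩ Rel2 = {BE}.
No dependency enlarges {BE}, so (BE)⁺ = {BE}.
The closure contains neither all of Rel1 = {ABEG} nor all of Rel2 = {BCDEFH}, so the common attributes are not a superkey of either fragment. The join is lossy.

No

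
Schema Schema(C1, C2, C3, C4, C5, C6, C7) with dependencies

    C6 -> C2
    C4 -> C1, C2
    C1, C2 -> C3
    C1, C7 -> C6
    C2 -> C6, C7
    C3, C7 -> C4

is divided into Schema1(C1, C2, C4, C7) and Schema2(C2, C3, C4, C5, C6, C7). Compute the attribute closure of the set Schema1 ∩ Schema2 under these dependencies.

C1, C2, C3, C4, C6, C7

Schema1 ∩ Schema2 = {C2, C4, C7}.
C4 → C1, C2 applies, adding C1
C1, C2 → C3 applies, adding C3
C1, C7 → C6 applies, adding C6
Closure: {C1, C2, C3, C4, C6, C7}.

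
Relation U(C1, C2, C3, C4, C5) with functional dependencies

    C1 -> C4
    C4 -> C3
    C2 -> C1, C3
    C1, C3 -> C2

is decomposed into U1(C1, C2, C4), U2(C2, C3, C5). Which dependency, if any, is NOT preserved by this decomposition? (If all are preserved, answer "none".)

C4 -> C3

Check C4 → C3: no single fragment contains all of {C3, C4}, and the restricted closure of {C4} across the fragments never reaches {C3}.
C1 → C4 is preserved.
C2 → C1, C3 is preserved.
C1, C3 → C2 is preserved.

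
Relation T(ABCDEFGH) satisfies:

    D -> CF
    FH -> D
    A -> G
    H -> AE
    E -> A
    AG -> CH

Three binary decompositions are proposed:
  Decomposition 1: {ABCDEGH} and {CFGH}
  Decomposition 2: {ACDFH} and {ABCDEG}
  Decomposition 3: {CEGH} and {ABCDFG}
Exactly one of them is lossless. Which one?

Decomposition 1: common = {CGH}, closure = {ACEGH} → lossy.
Decomposition 2: common = {ACD}, closure = {ACDEFGH} → lossless.
Decomposition 3: common = {CG}, closure = {CG} → lossy.

Decomposition 2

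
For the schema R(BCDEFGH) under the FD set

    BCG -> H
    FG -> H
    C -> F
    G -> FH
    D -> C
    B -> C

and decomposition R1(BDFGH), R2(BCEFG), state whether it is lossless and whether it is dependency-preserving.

lossy and not dependency-preserving

Lossless test: (BFG)⁺ = {BCFGH}, which is a superkey of neither fragment — lossy.
Dependency preservation: the restricted closure of {D} across the fragments never reaches {C}, so D → C cannot be enforced without a join — not preserved.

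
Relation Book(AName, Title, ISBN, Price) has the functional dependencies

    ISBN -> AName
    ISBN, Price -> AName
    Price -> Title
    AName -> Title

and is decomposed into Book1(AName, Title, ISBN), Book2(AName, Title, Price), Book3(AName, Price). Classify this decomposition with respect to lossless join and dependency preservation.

Lossless test (chase): Rows 2 and 3 agree on Price; apply Price→Title and equate their Title entries. No row becomes fully distinguished — the join is lossy.
Dependency preservation: ISBN, Price → AName is not contained in any single fragment, but the restricted closure of its left-hand side across the fragments still reaches the right-hand side; the remaining FDs each lie inside some fragment. All dependencies are preserved.

lossy but dependency-preserving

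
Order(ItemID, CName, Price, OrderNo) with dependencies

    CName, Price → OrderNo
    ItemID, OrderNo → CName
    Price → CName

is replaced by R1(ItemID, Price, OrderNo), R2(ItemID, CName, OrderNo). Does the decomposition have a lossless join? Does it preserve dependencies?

Lossless test: (ItemID, OrderNo)⁺ = {ItemID, CName, OrderNo}, which contains all of one fragment — lossless.
Dependency preservation: the restricted closure of {Price} across the fragments never reaches {CName}, so Price → CName cannot be enforced without a join — not preserved.

lossless but not dependency-preserving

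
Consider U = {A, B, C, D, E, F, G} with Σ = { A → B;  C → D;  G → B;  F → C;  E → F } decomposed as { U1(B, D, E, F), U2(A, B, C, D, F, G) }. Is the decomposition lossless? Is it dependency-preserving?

Lossless test: (B, D, F)⁺ = {B, C, D, F}, which is a superkey of neither fragment — lossy.
Dependency preservation: every FD's attributes lie within a single fragment, so each can be enforced locally — preserved.

lossy but dependency-preserving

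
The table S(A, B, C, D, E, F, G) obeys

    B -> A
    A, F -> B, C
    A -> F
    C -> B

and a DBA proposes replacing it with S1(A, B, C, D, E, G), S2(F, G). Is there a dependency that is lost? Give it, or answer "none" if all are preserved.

A -> F

Check A → F: no single fragment contains all of {A, F}, and the restricted closure of {A} across the fragments never reaches {F}.
B → A is preserved.
A, F → B, C is preserved.
C → B is preserved.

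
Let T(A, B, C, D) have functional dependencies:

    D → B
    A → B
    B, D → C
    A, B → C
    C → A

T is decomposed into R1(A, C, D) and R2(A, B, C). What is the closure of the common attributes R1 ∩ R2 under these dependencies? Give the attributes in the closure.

R1 ∩ R2 = {A, C}.
A → B applies, adding B
Closure: {A, B, C}.

A, B, C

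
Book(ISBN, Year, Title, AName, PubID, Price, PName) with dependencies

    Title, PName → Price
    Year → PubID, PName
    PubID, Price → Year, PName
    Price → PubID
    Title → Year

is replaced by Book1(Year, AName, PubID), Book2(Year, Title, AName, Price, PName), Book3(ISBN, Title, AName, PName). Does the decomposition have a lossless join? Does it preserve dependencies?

lossless and dependency-preserving

Lossless test (chase): Rows 2 and 3 agree on Title, PName; apply Title, PName→Price and equate their Price entries. Rows 1 and 2 agree on Year; apply Year→PubID, PName and equate their PubID, PName entries. Rows 2 and 3 agree on Price; apply Price→PubID and equate their PubID entries. Rows 2 and 3 agree on Title; apply Title→Year and equate their Year entries. Row 3 is now all distinguished symbols — the join is lossless.
Dependency preservation: Year → PubID, PName; PubID, Price → Year, PName; Price → PubID are not contained in any single fragment, but the restricted closure of each left-hand side across the fragments still reaches the right-hand side; the remaining FDs each lie inside some fragment. All dependencies are preserved.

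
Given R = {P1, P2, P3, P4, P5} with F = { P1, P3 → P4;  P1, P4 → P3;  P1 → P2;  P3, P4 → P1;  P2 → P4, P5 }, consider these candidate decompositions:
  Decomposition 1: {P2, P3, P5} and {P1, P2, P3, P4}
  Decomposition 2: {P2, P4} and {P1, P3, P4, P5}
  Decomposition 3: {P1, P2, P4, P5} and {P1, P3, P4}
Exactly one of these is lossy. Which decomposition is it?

Decomposition 2

Decomposition 1: common = {P2, P3}, closure = {P1, P2, P3, P4, P5} → lossless.
Decomposition 2: common = {P4}, closure = {P4} → lossy.
Decomposition 3: common = {P1, P4}, closure = {P1, P2, P3, P4, P5} → lossless.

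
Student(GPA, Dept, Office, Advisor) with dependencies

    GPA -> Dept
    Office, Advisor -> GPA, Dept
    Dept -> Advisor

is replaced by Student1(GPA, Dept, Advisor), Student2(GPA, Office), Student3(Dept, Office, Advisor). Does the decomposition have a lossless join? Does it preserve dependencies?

lossless but not dependency-preserving

Lossless test (chase): Rows 1 and 2 agree on GPA; apply GPA→Dept and equate their Dept entries. Rows 1 and 2 agree on Dept; apply Dept→Advisor and equate their Advisor entries. Rows 2 and 3 agree on Office, Advisor; apply Office, Advisor→GPA, Dept and equate their GPA, Dept entries. Row 2 is now all distinguished symbols — the join is lossless.
Dependency preservation: the restricted closure of {Office, Advisor} across the fragments never reaches {GPA, Dept}, so Office, Advisor → GPA, Dept cannot be enforced without a join — not preserved.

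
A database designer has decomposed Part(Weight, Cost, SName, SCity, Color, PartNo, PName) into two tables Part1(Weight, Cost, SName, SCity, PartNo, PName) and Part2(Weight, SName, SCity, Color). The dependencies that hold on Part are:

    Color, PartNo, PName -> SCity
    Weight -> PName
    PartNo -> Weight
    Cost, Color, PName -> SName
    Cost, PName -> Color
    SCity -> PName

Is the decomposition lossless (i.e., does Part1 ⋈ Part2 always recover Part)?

No

Common attributes: Part1 ∩ Part2 = {Weight, SName, SCity}.
Closure of {Weight, SName, SCity}: Weight → PName applies, adding PName. So (Weight, SName, SCity)⁺ = {Weight, SName, SCity, PName}.
The closure contains neither all of Part1 = {Weight, Cost, SName, SCity, PartNo, PName} nor all of Part2 = {Weight, SName, SCity, Color}, so the common attributes are not a superkey of either fragment. The join is lossy.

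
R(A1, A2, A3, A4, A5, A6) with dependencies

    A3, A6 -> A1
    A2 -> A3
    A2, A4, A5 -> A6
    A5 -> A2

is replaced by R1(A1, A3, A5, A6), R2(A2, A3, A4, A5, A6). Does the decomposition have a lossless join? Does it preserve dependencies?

lossless and dependency-preserving

Lossless test: (A3, A5, A6)⁺ = {A1, A2, A3, A5, A6}, which contains all of one fragment — lossless.
Dependency preservation: every FD's attributes lie within a single fragment, so each can be enforced locally — preserved.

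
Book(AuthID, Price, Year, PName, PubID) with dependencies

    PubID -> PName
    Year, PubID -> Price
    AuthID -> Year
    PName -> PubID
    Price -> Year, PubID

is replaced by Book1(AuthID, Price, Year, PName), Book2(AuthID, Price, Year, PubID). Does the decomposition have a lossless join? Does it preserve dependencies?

lossless but not dependency-preserving

Lossless test: (AuthID, Price, Year)⁺ = {AuthID, Price, Year, PName, PubID}, which contains all of one fragment — lossless.
Dependency preservation: the restricted closure of {PubID} across the fragments never reaches {PName}, so PubID → PName cannot be enforced without a join — not preserved.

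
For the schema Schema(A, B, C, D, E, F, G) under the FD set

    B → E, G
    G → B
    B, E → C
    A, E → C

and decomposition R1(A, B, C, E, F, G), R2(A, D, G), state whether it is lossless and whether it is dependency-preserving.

lossy but dependency-preserving

Lossless test: (A, G)⁺ = {A, B, C, E, G}, which is a superkey of neither fragment — lossy.
Dependency preservation: every FD's attributes lie within a single fragment, so each can be enforced locally — preserved.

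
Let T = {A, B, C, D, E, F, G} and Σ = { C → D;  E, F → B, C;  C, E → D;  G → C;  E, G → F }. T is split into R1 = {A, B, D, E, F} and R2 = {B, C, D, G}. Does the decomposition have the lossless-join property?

No

Common attributes: R1 ∩ R2 = {B, D}.
No dependency enlarges {B, D}, so (B, D)⁺ = {B, D}.
The closure contains neither all of R1 = {A, B, D, E, F} nor all of R2 = {B, C, D, G}, so the common attributes are not a superkey of either fragment. The join is lossy.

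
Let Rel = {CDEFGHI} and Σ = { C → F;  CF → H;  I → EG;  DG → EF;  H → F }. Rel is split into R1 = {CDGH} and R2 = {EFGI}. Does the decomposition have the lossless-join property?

No

Common attributes: R1 ∩ R2 = {G}.
No dependency enlarges {G}, so (G)⁺ = {G}.
The closure contains neither all of R1 = {CDGH} nor all of R2 = {EFGI}, so the common attributes are not a superkey of either fragment. The join is lossy.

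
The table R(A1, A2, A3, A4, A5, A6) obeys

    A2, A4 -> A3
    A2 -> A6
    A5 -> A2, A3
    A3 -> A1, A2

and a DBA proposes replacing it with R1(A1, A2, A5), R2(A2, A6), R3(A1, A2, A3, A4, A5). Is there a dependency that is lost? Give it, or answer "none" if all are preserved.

A2, A4 → A3 lies within R3.
A2 → A6 lies within R2.
A5 → A2, A3 lies within R3.
A3 → A1, A2 lies within R3.
Every dependency is enforceable on the fragments, so the decomposition is dependency-preserving.

none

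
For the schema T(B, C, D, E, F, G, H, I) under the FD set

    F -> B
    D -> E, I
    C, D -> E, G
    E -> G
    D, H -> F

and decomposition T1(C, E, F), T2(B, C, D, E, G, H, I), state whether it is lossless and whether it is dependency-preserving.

lossy and not dependency-preserving

Lossless test: (C, E)⁺ = {C, E, G}, which is a superkey of neither fragment — lossy.
Dependency preservation: the restricted closure of {F} across the fragments never reaches {B}, so F → B cannot be enforced without a join — not preserved.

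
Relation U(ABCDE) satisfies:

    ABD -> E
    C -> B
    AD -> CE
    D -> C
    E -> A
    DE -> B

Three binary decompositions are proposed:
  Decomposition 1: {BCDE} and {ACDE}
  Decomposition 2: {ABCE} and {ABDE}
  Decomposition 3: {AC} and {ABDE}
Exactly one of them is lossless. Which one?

Decomposition 1: common = {CDE}, closure = {ABCDE} → lossless.
Decomposition 2: common = {ABE}, closure = {ABE} → lossy.
Decomposition 3: common = {A}, closure = {A} → lossy.

Decomposition 1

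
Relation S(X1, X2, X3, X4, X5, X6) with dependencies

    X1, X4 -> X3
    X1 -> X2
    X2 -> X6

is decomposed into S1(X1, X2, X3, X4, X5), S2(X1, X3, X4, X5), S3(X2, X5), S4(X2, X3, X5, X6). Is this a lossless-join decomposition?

Yes

Chase test. Columns are X1, X2, X3, X4, X5, X6; row i has aⱼ where attribute j ∈ Si, else bᵢⱼ.
Initial tableau (one row per fragment):
  row 1: a1 a2 a3 a4 a5 b16
  row 2: a1 b22 a3 a4 a5 b26
  row 3: b31 a2 b33 b34 a5 b36
  row 4: b41 a2 a3 b44 a5 a6
Rows 1 and 2 agree on X1; apply X1→X2 and equate their X2 entries.
Rows 1 and 2 agree on X2; apply X2→X6 and equate their X6 entries.
Rows 1 and 3 agree on X2; apply X2→X6 and equate their X6 entries.
Rows 1 and 4 agree on X2; apply X2→X6 and equate their X6 entries.
Row 1 is now all distinguished symbols — the join is lossless.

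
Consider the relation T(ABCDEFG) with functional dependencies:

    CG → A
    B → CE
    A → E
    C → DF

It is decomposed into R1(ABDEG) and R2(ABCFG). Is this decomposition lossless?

Common attributes: R1 ∩ R2 = {ABG}.
Closure of {ABG}: B → CE applies, adding CE; C → DF applies, adding DF. So (ABG)⁺ = {ABCDEFG}.
This closure contains every attribute of R1, so R1 ∩ R2 → R1. The join is lossless.

Yes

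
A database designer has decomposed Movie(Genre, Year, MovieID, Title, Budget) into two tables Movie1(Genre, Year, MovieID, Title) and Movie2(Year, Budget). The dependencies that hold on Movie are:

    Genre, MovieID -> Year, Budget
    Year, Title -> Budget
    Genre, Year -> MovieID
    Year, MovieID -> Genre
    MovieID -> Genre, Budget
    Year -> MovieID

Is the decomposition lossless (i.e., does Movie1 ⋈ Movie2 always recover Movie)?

Common attributes: Movie1 ∩ Movie2 = {Year}.
Closure of {Year}: Year → MovieID applies, adding MovieID; Year, MovieID → Genre applies, adding Genre; MovieID → Genre, Budget applies, adding Budget. So (Year)⁺ = {Genre, Year, MovieID, Budget}.
This closure contains every attribute of Movie2, so Movie1 ∩ Movie2 → Movie2. The join is lossless.

Yes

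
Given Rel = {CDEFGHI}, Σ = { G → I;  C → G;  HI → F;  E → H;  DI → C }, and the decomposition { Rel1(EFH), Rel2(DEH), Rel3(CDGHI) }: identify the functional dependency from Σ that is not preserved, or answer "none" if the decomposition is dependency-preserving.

Check HI → F: no single fragment contains all of {FHI}, and the restricted closure of {HI} across the fragments never reaches {F}.
G → I is preserved.
C → G is preserved.
E → H is preserved.
DI → C is preserved.

HI → F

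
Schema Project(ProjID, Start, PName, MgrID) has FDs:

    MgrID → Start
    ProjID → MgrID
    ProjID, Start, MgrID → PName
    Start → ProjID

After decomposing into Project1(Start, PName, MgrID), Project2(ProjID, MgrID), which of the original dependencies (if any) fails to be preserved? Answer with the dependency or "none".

MgrID → Start lies within Project1.
ProjID → MgrID lies within Project2.
ProjID, Start, MgrID → PName: restricted closure across fragments reaches PName.
Start → ProjID: restricted closure across fragments reaches ProjID.
Every dependency is enforceable on the fragments, so the decomposition is dependency-preserving.

none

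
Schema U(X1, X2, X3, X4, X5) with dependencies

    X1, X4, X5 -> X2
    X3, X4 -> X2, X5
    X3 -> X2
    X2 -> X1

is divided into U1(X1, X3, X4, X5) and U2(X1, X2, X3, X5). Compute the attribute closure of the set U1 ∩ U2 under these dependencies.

X1, X2, X3, X5

U1 ∩ U2 = {X1, X3, X5}.
X3 → X2 applies, adding X2
Closure: {X1, X2, X3, X5}.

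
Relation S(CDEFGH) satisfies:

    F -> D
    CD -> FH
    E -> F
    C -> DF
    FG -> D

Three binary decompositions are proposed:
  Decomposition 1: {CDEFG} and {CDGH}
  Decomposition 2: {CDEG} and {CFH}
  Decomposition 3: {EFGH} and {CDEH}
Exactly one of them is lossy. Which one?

Decomposition 1: common = {CDG}, closure = {CDFGH} → lossless.
Decomposition 2: common = {C}, closure = {CDFH} → lossless.
Decomposition 3: common = {EH}, closure = {DEFH} → lossy.

Decomposition 3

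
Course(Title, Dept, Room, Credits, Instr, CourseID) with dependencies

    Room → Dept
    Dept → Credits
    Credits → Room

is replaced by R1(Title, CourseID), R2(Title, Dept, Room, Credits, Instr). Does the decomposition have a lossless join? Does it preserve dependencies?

lossy but dependency-preserving

Lossless test: (Title)⁺ = {Title}, which is a superkey of neither fragment — lossy.
Dependency preservation: every FD's attributes lie within a single fragment, so each can be enforced locally — preserved.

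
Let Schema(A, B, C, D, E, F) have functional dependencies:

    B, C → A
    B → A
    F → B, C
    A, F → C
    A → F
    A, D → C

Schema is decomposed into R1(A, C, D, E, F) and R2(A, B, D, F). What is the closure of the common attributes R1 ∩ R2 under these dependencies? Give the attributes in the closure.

A, B, C, D, F

R1 ∩ R2 = {A, D, F}.
F → B, C applies, adding B, C
Closure: {A, B, C, D, F}.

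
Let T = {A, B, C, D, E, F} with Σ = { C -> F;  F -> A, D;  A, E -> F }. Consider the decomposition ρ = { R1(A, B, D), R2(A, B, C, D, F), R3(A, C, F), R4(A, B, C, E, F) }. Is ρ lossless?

Yes

Chase test. Columns are A, B, C, D, E, F; row i has aⱼ where attribute j ∈ Ri, else bᵢⱼ.
Initial tableau (one row per fragment):
  row 1: a1 a2 b13 a4 b15 b16
  row 2: a1 a2 a3 a4 b25 a6
  row 3: a1 b32 a3 b34 b35 a6
  row 4: a1 a2 a3 b44 a5 a6
Rows 2 and 3 agree on F; apply F→A, D and equate their A, D entries.
Rows 2 and 4 agree on F; apply F→A, D and equate their A, D entries.
Row 4 is now all distinguished symbols — the join is lossless.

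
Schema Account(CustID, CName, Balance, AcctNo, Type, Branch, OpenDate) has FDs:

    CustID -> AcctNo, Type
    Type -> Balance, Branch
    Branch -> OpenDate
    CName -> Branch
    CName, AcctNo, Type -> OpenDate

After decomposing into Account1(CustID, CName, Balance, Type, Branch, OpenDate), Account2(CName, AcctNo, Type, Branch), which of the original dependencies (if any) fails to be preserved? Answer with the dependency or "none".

Check CustID → AcctNo, Type: no single fragment contains all of {CustID, AcctNo, Type}, and the restricted closure of {CustID} across the fragments never reaches {AcctNo, Type}.
Type → Balance, Branch is preserved.
Branch → OpenDate is preserved.
CName → Branch is preserved.
CName, AcctNo, Type → OpenDate is preserved.

CustID -> AcctNo, Type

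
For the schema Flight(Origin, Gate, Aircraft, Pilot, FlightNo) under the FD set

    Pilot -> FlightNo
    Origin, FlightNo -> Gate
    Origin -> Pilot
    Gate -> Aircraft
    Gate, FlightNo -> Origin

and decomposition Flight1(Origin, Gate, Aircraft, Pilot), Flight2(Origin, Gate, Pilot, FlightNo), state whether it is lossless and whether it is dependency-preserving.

Lossless test: (Origin, Gate, Pilot)⁺ = {Origin, Gate, Aircraft, Pilot, FlightNo}, which contains all of one fragment — lossless.
Dependency preservation: every FD's attributes lie within a single fragment, so each can be enforced locally — preserved.

lossless and dependency-preserving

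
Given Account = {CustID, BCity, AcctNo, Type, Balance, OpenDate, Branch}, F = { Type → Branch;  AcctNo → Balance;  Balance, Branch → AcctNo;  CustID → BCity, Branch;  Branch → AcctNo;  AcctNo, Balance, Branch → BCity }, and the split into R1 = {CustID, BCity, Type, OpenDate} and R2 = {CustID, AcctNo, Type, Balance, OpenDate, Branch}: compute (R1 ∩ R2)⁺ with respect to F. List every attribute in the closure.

R1 ∩ R2 = {CustID, Type, OpenDate}.
Type → Branch applies, adding Branch
CustID → BCity, Branch applies, adding BCity
Branch → AcctNo applies, adding AcctNo
AcctNo → Balance applies, adding Balance
Closure: {CustID, BCity, AcctNo, Type, Balance, OpenDate, Branch}.

CustID, BCity, AcctNo, Type, Balance, OpenDate, Branch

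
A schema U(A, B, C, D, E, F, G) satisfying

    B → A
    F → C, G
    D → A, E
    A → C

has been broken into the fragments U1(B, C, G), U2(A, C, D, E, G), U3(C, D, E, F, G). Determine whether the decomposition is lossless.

Chase test. Columns are A, B, C, D, E, F, G; row i has aⱼ where attribute j ∈ Ui, else bᵢⱼ.
Initial tableau (one row per fragment):
  row 1: b11 a2 a3 b14 b15 b16 a7
  row 2: a1 b22 a3 a4 a5 b26 a7
  row 3: b31 b32 a3 a4 a5 a6 a7
Rows 2 and 3 agree on D; apply D→A, E and equate their A, E entries.
No row becomes fully distinguished — the join is lossy.

No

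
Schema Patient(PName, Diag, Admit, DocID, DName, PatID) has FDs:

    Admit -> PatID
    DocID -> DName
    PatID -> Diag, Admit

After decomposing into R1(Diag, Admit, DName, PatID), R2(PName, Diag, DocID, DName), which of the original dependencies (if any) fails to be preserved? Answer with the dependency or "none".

none

Admit → PatID lies within R1.
DocID → DName lies within R2.
PatID → Diag, Admit lies within R1.
Every dependency is enforceable on the fragments, so the decomposition is dependency-preserving.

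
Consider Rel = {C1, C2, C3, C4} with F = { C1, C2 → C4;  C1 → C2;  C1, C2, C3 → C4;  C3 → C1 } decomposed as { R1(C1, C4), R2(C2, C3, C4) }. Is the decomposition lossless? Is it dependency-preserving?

lossy and not dependency-preserving

Lossless test: (C4)⁺ = {C4}, which is a superkey of neither fragment — lossy.
Dependency preservation: the restricted closure of {C1} across the fragments never reaches {C2}, so C1 → C2 cannot be enforced without a join — not preserved.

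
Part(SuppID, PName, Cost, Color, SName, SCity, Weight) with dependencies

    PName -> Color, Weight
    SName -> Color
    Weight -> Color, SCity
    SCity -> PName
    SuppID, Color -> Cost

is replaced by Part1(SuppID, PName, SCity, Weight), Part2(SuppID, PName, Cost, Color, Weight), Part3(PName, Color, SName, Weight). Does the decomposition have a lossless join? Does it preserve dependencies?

lossy but dependency-preserving

Lossless test (chase): Rows 1 and 2 agree on PName; apply PName→Color, Weight and equate their Color, Weight entries. Rows 1 and 2 agree on Weight; apply Weight→Color, SCity and equate their Color, SCity entries. Rows 1 and 3 agree on Weight; apply Weight→Color, SCity and equate their Color, SCity entries. Rows 1 and 2 agree on SuppID, Color; apply SuppID, Color→Cost and equate their Cost entries. No row becomes fully distinguished — the join is lossy.
Dependency preservation: Weight → Color, SCity is not contained in any single fragment, but the restricted closure of its left-hand side across the fragments still reaches the right-hand side; the remaining FDs each lie inside some fragment. All dependencies are preserved.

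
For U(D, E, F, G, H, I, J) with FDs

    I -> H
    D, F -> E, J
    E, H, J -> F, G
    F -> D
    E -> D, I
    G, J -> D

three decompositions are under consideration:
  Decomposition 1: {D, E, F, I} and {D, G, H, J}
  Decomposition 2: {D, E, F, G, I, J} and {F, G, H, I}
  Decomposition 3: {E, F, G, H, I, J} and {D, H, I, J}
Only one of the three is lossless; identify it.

Decomposition 1: common = {D}, closure = {D} → lossy.
Decomposition 2: common = {F, G, I}, closure = {D, E, F, G, H, I, J} → lossless.
Decomposition 3: common = {H, I, J}, closure = {H, I, J} → lossy.

Decomposition 2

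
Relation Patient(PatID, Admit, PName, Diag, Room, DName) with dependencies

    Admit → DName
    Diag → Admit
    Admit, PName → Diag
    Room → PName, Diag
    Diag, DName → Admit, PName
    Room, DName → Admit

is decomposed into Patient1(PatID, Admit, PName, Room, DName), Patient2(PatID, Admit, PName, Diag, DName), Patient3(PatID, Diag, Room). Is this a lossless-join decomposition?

Yes

Chase test. Columns are PatID, Admit, PName, Diag, Room, DName; row i has aⱼ where attribute j ∈ Patienti, else bᵢⱼ.
Initial tableau (one row per fragment):
  row 1: a1 a2 a3 b14 a5 a6
  row 2: a1 a2 a3 a4 b25 a6
  row 3: a1 b32 b33 a4 a5 b36
Rows 2 and 3 agree on Diag; apply Diag→Admit and equate their Admit entries.
Rows 1 and 2 agree on Admit, PName; apply Admit, PName→Diag and equate their Diag entries.
Rows 1 and 3 agree on Room; apply Room→PName, Diag and equate their PName, Diag entries.
Rows 1 and 3 agree on Admit; apply Admit→DName and equate their DName entries.
Row 1 is now all distinguished symbols — the join is lossless.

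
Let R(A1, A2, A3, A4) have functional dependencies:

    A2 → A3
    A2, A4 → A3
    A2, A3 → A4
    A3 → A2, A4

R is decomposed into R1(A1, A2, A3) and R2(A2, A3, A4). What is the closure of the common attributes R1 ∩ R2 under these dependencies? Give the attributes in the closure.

R1 ∩ R2 = {A2, A3}.
A2, A3 → A4 applies, adding A4
Closure: {A2, A3, A4}.

A2, A3, A4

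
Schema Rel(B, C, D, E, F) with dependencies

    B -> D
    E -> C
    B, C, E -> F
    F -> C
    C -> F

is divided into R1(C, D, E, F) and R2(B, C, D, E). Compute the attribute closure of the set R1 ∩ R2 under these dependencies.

R1 ∩ R2 = {C, D, E}.
C → F applies, adding F
Closure: {C, D, E, F}.

C, D, E, F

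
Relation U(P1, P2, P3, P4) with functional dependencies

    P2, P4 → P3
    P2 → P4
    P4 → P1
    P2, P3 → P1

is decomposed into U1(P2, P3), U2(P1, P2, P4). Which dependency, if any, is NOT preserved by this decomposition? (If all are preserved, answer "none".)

none

P2, P4 → P3: restricted closure across fragments reaches P3.
P2 → P4 lies within U2.
P4 → P1 lies within U2.
P2, P3 → P1: restricted closure across fragments reaches P1.
Every dependency is enforceable on the fragments, so the decomposition is dependency-preserving.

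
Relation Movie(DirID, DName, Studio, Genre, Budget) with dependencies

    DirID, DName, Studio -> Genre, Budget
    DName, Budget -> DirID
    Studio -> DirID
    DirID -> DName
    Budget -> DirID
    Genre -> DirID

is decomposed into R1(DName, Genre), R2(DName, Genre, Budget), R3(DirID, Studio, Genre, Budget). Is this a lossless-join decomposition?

Chase test. Columns are DirID, DName, Studio, Genre, Budget; row i has aⱼ where attribute j ∈ Ri, else bᵢⱼ.
Initial tableau (one row per fragment):
  row 1: b11 a2 b13 a4 b15
  row 2: b21 a2 b23 a4 a5
  row 3: a1 b32 a3 a4 a5
Rows 2 and 3 agree on Budget; apply Budget→DirID and equate their DirID entries.
Rows 1 and 2 agree on Genre; apply Genre→DirID and equate their DirID entries.
Rows 1 and 3 agree on DirID; apply DirID→DName and equate their DName entries.
Row 3 is now all distinguished symbols — the join is lossless.

Yes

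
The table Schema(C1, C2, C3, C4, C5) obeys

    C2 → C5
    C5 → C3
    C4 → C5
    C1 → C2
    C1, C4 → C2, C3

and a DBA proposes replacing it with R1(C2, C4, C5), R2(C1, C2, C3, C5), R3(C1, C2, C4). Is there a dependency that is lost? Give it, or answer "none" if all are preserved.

none

C2 → C5 lies within R1.
C5 → C3 lies within R2.
C4 → C5 lies within R1.
C1 → C2 lies within R2.
C1, C4 → C2, C3: restricted closure across fragments reaches C2, C3.
Every dependency is enforceable on the fragments, so the decomposition is dependency-preserving.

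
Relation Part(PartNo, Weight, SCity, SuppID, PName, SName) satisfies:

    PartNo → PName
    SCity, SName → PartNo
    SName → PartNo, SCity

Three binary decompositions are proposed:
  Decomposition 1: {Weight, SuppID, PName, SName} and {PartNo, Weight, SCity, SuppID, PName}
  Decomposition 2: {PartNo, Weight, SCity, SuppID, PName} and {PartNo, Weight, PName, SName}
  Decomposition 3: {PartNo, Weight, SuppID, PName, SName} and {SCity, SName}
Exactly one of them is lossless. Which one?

Decomposition 3

Decomposition 1: common = {Weight, SuppID, PName}, closure = {Weight, SuppID, PName} → lossy.
Decomposition 2: common = {PartNo, Weight, PName}, closure = {PartNo, Weight, PName} → lossy.
Decomposition 3: common = {SName}, closure = {PartNo, SCity, PName, SName} → lossless.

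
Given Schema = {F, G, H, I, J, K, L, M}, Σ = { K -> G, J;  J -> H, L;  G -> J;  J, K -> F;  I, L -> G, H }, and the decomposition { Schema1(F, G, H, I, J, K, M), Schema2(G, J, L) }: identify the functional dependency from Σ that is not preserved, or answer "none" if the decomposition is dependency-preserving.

I, L -> G, H

Check I, L → G, H: no single fragment contains all of {G, H, I, L}, and the restricted closure of {I, L} across the fragments never reaches {G, H}.
K → G, J is preserved.
J → H, L is preserved.
G → J is preserved.
J, K → F is preserved.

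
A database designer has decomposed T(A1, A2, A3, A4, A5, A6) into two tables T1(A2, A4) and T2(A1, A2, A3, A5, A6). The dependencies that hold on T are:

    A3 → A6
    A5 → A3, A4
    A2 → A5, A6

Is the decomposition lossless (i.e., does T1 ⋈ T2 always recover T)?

Common attributes: T1 ∩ T2 = {A2}.
Closure of {A2}: A2 → A5, A6 applies, adding A5, A6; A5 → A3, A4 applies, adding A3, A4. So (A2)⁺ = {A2, A3, A4, A5, A6}.
This closure contains every attribute of T1, so T1 ∩ T2 → T1. The join is lossless.

Yes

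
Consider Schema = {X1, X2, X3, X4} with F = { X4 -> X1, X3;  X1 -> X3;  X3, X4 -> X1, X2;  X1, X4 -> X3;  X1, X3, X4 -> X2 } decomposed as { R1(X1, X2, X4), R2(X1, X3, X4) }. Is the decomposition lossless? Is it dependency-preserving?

Lossless test: (X1, X4)⁺ = {X1, X2, X3, X4}, which contains all of one fragment — lossless.
Dependency preservation: X3, X4 → X1, X2; X1, X3, X4 → X2 are not contained in any single fragment, but the restricted closure of each left-hand side across the fragments still reaches the right-hand side; the remaining FDs each lie inside some fragment. All dependencies are preserved.

lossless and dependency-preserving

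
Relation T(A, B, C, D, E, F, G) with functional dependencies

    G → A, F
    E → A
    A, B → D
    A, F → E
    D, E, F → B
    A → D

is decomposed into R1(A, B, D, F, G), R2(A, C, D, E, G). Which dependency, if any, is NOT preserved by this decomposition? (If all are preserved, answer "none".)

Check A, F → E: no single fragment contains all of {A, E, F}, and the restricted closure of {A, F} across the fragments never reaches {E}.
G → A, F is preserved.
E → A is preserved.
A, B → D is preserved.
D, E, F → B is preserved.
A → D is preserved.

A, F → E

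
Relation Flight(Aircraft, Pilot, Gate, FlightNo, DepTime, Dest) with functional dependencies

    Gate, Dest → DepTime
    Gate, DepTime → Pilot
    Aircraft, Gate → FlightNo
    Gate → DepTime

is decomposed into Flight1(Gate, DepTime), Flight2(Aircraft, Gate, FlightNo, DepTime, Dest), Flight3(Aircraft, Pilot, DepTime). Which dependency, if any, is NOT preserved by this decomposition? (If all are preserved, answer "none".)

Check Gate, DepTime → Pilot: no single fragment contains all of {Pilot, Gate, DepTime}, and the restricted closure of {Gate, DepTime} across the fragments never reaches {Pilot}.
Gate, Dest → DepTime is preserved.
Aircraft, Gate → FlightNo is preserved.
Gate → DepTime is preserved.

Gate, DepTime → Pilot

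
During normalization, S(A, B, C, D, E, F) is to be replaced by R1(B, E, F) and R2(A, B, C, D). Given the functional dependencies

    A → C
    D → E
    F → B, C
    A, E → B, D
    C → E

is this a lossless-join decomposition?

Common attributes: R1 ∩ R2 = {B}.
No dependency enlarges {B}, so (B)⁺ = {B}.
The closure contains neither all of R1 = {B, E, F} nor all of R2 = {A, B, C, D}, so the common attributes are not a superkey of either fragment. The join is lossy.

No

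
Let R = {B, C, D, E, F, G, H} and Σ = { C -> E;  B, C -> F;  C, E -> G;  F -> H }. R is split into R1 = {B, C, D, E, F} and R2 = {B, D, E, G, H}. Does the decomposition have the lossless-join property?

No

Common attributes: R1 ∩ R2 = {B, D, E}.
No dependency enlarges {B, D, E}, so (B, D, E)⁺ = {B, D, E}.
The closure contains neither all of R1 = {B, C, D, E, F} nor all of R2 = {B, D, E, G, H}, so the common attributes are not a superkey of either fragment. The join is lossy.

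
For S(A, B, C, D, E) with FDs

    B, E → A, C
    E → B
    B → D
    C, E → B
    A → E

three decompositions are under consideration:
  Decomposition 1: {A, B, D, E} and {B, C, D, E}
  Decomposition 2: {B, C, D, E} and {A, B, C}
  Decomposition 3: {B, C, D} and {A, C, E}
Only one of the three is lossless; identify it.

Decomposition 1

Decomposition 1: common = {B, D, E}, closure = {A, B, C, D, E} → lossless.
Decomposition 2: common = {B, C}, closure = {B, C, D} → lossy.
Decomposition 3: common = {C}, closure = {C} → lossy.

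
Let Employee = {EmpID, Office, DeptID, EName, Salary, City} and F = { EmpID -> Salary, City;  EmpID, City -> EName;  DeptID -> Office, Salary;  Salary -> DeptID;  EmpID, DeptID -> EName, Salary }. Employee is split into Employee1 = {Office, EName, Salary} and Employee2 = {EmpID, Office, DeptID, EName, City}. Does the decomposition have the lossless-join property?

Common attributes: Employee1 ∩ Employee2 = {Office, EName}.
No dependency enlarges {Office, EName}, so (Office, EName)⁺ = {Office, EName}.
The closure contains neither all of Employee1 = {Office, EName, Salary} nor all of Employee2 = {EmpID, Office, DeptID, EName, City}, so the common attributes are not a superkey of either fragment. The join is lossy.

No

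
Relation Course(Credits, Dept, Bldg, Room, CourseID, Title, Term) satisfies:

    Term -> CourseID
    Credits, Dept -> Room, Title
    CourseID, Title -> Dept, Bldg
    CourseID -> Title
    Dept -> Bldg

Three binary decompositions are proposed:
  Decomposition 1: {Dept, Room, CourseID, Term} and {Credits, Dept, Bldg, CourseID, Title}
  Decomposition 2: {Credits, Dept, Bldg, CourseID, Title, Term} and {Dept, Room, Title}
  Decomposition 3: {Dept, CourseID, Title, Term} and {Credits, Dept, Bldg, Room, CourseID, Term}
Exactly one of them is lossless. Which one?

Decomposition 1: common = {Dept, CourseID}, closure = {Dept, Bldg, CourseID, Title} → lossy.
Decomposition 2: common = {Dept, Title}, closure = {Dept, Bldg, Title} → lossy.
Decomposition 3: common = {Dept, CourseID, Term}, closure = {Dept, Bldg, CourseID, Title, Term} → lossless.

Decomposition 3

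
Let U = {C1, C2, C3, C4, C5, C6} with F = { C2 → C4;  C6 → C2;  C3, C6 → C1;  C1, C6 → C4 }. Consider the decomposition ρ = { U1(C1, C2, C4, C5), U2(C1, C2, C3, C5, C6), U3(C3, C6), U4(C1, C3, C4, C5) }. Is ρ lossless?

Yes

Chase test. Columns are C1, C2, C3, C4, C5, C6; row i has aⱼ where attribute j ∈ Ui, else bᵢⱼ.
Initial tableau (one row per fragment):
  row 1: a1 a2 b13 a4 a5 b16
  row 2: a1 a2 a3 b24 a5 a6
  row 3: b31 b32 a3 b34 b35 a6
  row 4: a1 b42 a3 a4 a5 b46
Rows 1 and 2 agree on C2; apply C2→C4 and equate their C4 entries.
Rows 2 and 3 agree on C6; apply C6→C2 and equate their C2 entries.
Rows 2 and 3 agree on C3, C6; apply C3, C6→C1 and equate their C1 entries.
Rows 2 and 3 agree on C1, C6; apply C1, C6→C4 and equate their C4 entries.
Row 2 is now all distinguished symbols — the join is lossless.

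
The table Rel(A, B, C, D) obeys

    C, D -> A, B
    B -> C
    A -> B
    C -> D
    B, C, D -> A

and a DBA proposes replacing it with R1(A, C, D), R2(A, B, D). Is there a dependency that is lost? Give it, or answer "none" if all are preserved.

none

C, D → A, B: restricted closure across fragments reaches A, B.
B → C: restricted closure across fragments reaches C.
A → B lies within R2.
C → D lies within R1.
B, C, D → A: restricted closure across fragments reaches A.
Every dependency is enforceable on the fragments, so the decomposition is dependency-preserving.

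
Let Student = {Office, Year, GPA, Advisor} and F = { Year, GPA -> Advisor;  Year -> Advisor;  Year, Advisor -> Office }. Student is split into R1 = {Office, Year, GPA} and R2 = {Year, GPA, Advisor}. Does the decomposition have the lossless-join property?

Common attributes: R1 ∩ R2 = {Year, GPA}.
Closure of {Year, GPA}: Year, GPA → Advisor applies, adding Advisor; Year, Advisor → Office applies, adding Office. So (Year, GPA)⁺ = {Office, Year, GPA, Advisor}.
This closure contains every attribute of R1, so R1 ∩ R2 → R1. The join is lossless.

Yes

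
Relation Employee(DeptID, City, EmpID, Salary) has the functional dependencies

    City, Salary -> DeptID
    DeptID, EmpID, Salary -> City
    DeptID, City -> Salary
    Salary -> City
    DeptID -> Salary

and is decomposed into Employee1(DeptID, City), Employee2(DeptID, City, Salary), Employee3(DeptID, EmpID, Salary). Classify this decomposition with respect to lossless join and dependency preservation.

lossless and dependency-preserving

Lossless test (chase): Rows 1 and 2 agree on DeptID, City; apply DeptID, City→Salary and equate their Salary entries. Rows 1 and 3 agree on Salary; apply Salary→City and equate their City entries. Row 3 is now all distinguished symbols — the join is lossless.
Dependency preservation: DeptID, EmpID, Salary → City is not contained in any single fragment, but the restricted closure of its left-hand side across the fragments still reaches the right-hand side; the remaining FDs each lie inside some fragment. All dependencies are preserved.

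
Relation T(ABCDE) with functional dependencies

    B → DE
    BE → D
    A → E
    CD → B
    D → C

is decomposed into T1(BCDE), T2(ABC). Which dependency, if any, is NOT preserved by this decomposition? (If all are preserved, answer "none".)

A → E

Check A → E: no single fragment contains all of {AE}, and the restricted closure of {A} across the fragments never reaches {E}.
B → DE is preserved.
BE → D is preserved.
CD → B is preserved.
D → C is preserved.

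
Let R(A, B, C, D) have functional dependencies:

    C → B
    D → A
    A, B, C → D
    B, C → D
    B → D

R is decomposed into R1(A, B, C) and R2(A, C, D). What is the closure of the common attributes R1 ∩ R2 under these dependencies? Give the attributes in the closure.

R1 ∩ R2 = {A, C}.
C → B applies, adding B
A, B, C → D applies, adding D
Closure: {A, B, C, D}.

A, B, C, D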